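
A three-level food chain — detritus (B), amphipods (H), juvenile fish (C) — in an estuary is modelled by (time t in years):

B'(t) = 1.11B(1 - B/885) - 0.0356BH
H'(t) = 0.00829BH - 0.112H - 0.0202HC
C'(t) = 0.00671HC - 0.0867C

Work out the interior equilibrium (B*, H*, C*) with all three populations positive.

B* ≈ 518, H* ≈ 12.9, C* ≈ 207

From dC/dt = 0: 0.00671H* = 0.0867, so H* = 12.9.
From dB/dt = 0: 1.11(1 - B*/885) = 0.0356·12.9, giving B* = 885·(1 - 0.414) = 518.
From dH/dt = 0: 0.00829·518 - 0.112 = 0.0202C*, so C* = 4.18/0.0202 = 207.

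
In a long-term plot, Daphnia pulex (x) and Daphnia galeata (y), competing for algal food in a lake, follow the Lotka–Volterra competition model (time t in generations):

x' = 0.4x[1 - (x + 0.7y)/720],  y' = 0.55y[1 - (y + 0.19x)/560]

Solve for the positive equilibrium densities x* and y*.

x* ≈ 378, y* ≈ 488

Setting both brackets to zero gives the nullclines x + 0.7y = 720 and 0.19x + y = 560.
Substituting y = 560 - 0.19x into the first: x(1 - 0.7·0.19) = 720 - 0.7·560.
So x* = 328/0.867 = 378, and then y* = 560 - 0.19·378 = 488.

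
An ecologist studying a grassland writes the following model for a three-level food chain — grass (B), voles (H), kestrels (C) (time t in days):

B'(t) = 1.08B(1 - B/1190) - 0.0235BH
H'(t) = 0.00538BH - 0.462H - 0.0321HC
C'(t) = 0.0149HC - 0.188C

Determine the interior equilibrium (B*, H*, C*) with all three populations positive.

From dC/dt = 0: 0.0149H* = 0.188, so H* = 12.6.
From dB/dt = 0: 1.08(1 - B*/1190) = 0.0235·12.6, giving B* = 1190·(1 - 0.275) = 863.
From dH/dt = 0: 0.00538·863 - 0.462 = 0.0321C*, so C* = 4.18/0.0321 = 130.

B* ≈ 863, H* ≈ 12.6, C* ≈ 130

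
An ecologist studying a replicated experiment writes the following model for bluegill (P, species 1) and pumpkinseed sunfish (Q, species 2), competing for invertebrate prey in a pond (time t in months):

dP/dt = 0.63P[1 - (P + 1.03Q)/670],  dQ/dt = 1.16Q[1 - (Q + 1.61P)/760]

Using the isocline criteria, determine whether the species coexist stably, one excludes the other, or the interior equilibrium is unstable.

unstable coexistence (outcome depends on initial conditions)

Compare the nullcline intercepts: K1/α12 = 670/1.03 = 650 < K2 = 760; K2/α21 = 760/1.61 = 472 < K1 = 670.
Since both are reversed, neither can invade when rare; the interior point is a saddle.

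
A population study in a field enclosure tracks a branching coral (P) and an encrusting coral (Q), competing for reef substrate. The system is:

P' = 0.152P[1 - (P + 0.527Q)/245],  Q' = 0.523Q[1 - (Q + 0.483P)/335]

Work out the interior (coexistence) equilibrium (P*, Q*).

Setting both brackets to zero gives the nullclines P + 0.527Q = 245 and 0.483P + Q = 335.
Substituting Q = 335 - 0.483P into the first: P(1 - 0.527·0.483) = 245 - 0.527·335.
So P* = 68.5/0.745 = 91.8, and then Q* = 335 - 0.483·91.8 = 291.

P* ≈ 91.8, Q* ≈ 291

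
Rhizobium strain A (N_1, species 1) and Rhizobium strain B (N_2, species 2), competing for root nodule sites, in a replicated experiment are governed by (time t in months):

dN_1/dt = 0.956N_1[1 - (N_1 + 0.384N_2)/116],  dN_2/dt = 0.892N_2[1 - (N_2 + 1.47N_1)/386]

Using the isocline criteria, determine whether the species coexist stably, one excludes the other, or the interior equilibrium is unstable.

Compare the nullcline intercepts: K1/α12 = 116/0.384 = 302 < K2 = 386; K2/α21 = 386/1.47 = 263 > K1 = 116.
Since the inequalities point opposite ways, species 2 can invade but species 1 cannot.

species 2 excludes species 1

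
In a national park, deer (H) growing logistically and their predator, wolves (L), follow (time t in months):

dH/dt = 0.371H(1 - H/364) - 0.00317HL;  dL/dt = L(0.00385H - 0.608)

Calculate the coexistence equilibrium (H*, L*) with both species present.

H* ≈ 158, L* ≈ 66.3

From dL/dt = 0 with L > 0: 0.00385H* = 0.608, so H* = 158.
Substitute into dH/dt = 0: 0.371(1 - 158/364) = 0.00317L*.
The bracket is 0.566, giving L* = 0.21/0.00317 = 66.3.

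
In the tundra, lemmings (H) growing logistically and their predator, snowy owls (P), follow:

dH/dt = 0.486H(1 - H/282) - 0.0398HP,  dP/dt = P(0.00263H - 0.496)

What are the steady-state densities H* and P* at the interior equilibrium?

From dP/dt = 0 with P > 0: 0.00263H* = 0.496, so H* = 189.
Substitute into dH/dt = 0: 0.486(1 - 189/282) = 0.0398P*.
The bracket is 0.331, giving P* = 0.161/0.0398 = 4.04.

H* ≈ 189, P* ≈ 4.04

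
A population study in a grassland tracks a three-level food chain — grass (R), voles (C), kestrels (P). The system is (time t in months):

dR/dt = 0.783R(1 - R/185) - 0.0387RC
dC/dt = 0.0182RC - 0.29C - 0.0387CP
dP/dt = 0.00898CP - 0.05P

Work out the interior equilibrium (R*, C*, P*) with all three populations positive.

R* ≈ 134, C* ≈ 5.57, P* ≈ 55.6

From dP/dt = 0: 0.00898C* = 0.05, so C* = 5.57.
From dR/dt = 0: 0.783(1 - R*/185) = 0.0387·5.57, giving R* = 185·(1 - 0.275) = 134.
From dC/dt = 0: 0.0182·134 - 0.29 = 0.0387P*, so P* = 2.15/0.0387 = 55.6.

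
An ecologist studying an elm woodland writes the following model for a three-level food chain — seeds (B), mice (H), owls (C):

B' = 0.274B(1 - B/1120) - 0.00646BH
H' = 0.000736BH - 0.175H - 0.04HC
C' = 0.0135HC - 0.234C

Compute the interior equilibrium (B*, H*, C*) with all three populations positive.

B* ≈ 662, H* ≈ 17.3, C* ≈ 7.81

From dC/dt = 0: 0.0135H* = 0.234, so H* = 17.3.
From dB/dt = 0: 0.274(1 - B*/1120) = 0.00646·17.3, giving B* = 1120·(1 - 0.409) = 662.
From dH/dt = 0: 0.000736·662 - 0.175 = 0.04C*, so C* = 0.312/0.04 = 7.81.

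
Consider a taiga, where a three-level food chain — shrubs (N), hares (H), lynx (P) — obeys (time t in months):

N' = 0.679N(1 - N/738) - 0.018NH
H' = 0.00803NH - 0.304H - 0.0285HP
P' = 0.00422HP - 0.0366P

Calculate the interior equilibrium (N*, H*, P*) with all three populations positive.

From dP/dt = 0: 0.00422H* = 0.0366, so H* = 8.67.
From dN/dt = 0: 0.679(1 - N*/738) = 0.018·8.67, giving N* = 738·(1 - 0.23) = 568.
From dH/dt = 0: 0.00803·568 - 0.304 = 0.0285P*, so P* = 4.26/0.0285 = 149.

N* ≈ 568, H* ≈ 8.67, P* ≈ 149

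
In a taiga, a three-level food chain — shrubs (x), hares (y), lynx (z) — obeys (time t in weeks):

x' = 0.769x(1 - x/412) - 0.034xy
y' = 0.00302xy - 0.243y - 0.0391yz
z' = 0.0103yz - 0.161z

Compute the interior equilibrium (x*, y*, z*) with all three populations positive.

x* ≈ 127, y* ≈ 15.6, z* ≈ 3.61

From dz/dt = 0: 0.0103y* = 0.161, so y* = 15.6.
From dx/dt = 0: 0.769(1 - x*/412) = 0.034·15.6, giving x* = 412·(1 - 0.691) = 127.
From dy/dt = 0: 0.00302·127 - 0.243 = 0.0391z*, so z* = 0.141/0.0391 = 3.61.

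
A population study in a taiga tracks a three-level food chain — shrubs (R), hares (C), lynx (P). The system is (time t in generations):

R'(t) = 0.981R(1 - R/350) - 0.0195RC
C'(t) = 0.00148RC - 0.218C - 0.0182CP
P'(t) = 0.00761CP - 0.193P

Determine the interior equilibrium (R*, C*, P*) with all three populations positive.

From dP/dt = 0: 0.00761C* = 0.193, so C* = 25.4.
From dR/dt = 0: 0.981(1 - R*/350) = 0.0195·25.4, giving R* = 350·(1 - 0.504) = 174.
From dC/dt = 0: 0.00148·174 - 0.218 = 0.0182P*, so P* = 0.0389/0.0182 = 2.14.

R* ≈ 174, C* ≈ 25.4, P* ≈ 2.14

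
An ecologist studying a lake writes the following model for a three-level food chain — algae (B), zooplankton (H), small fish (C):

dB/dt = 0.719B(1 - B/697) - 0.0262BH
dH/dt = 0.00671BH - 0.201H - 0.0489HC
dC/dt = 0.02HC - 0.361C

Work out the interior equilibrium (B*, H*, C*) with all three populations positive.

B* ≈ 239, H* ≈ 18.1, C* ≈ 28.6

From dC/dt = 0: 0.02H* = 0.361, so H* = 18.1.
From dB/dt = 0: 0.719(1 - B*/697) = 0.0262·18.1, giving B* = 697·(1 - 0.658) = 239.
From dH/dt = 0: 0.00671·239 - 0.201 = 0.0489C*, so C* = 1.4/0.0489 = 28.6.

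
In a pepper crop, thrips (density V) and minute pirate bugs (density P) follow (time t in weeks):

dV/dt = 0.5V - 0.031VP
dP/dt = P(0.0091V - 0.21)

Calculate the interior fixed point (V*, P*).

Set dP/dt = 0 with P > 0: 0.0091V - 0.21 = 0, so V* = 0.21/0.0091 = 23.1.
Set dV/dt = 0 with V > 0: 0.5 - 0.031P = 0, so P* = 0.5/0.031 = 16.1.

V* ≈ 23.1, P* ≈ 16.1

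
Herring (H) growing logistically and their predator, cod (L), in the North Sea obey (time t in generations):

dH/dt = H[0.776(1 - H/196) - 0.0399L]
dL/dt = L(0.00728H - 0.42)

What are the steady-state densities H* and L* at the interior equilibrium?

H* ≈ 57.7, L* ≈ 13.7

From dL/dt = 0 with L > 0: 0.00728H* = 0.42, so H* = 57.7.
Substitute into dH/dt = 0: 0.776(1 - 57.7/196) = 0.0399L*.
The bracket is 0.706, giving L* = 0.548/0.0399 = 13.7.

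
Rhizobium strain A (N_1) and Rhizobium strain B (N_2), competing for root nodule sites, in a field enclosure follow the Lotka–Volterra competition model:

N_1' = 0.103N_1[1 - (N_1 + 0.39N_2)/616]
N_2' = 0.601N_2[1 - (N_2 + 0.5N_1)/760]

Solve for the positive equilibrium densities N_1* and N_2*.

N_1* ≈ 397, N_2* ≈ 561

Setting both brackets to zero gives the nullclines N_1 + 0.39N_2 = 616 and 0.5N_1 + N_2 = 760.
Substituting N_2 = 760 - 0.5N_1 into the first: N_1(1 - 0.39·0.5) = 616 - 0.39·760.
So N_1* = 320/0.805 = 397, and then N_2* = 760 - 0.5·397 = 561.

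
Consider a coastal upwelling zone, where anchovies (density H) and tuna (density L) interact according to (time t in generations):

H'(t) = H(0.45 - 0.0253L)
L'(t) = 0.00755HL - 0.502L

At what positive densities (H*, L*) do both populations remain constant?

H* ≈ 66.5, L* ≈ 17.8

Set dL/dt = 0 with L > 0: 0.00755H - 0.502 = 0, so H* = 0.502/0.00755 = 66.5.
Set dH/dt = 0 with H > 0: 0.45 - 0.0253L = 0, so L* = 0.45/0.0253 = 17.8.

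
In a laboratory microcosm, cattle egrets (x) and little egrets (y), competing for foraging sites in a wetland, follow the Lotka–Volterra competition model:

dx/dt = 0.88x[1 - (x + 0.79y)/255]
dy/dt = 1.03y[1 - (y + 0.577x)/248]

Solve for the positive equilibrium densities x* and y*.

Setting both brackets to zero gives the nullclines x + 0.79y = 255 and 0.577x + y = 248.
Substituting y = 248 - 0.577x into the first: x(1 - 0.79·0.577) = 255 - 0.79·248.
So x* = 59.1/0.544 = 109, and then y* = 248 - 0.577·109 = 185.

x* ≈ 109, y* ≈ 185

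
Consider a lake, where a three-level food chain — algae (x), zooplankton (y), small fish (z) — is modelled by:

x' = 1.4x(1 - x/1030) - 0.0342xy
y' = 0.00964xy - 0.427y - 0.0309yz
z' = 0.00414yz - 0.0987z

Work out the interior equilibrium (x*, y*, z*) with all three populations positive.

x* ≈ 430, y* ≈ 23.8, z* ≈ 120

From dz/dt = 0: 0.00414y* = 0.0987, so y* = 23.8.
From dx/dt = 0: 1.4(1 - x*/1030) = 0.0342·23.8, giving x* = 1030·(1 - 0.582) = 430.
From dy/dt = 0: 0.00964·430 - 0.427 = 0.0309z*, so z* = 3.72/0.0309 = 120.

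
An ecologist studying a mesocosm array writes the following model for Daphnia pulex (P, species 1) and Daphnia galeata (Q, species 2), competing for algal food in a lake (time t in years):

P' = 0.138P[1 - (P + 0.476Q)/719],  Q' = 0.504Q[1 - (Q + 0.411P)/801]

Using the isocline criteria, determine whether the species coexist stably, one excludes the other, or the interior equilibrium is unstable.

Compare the nullcline intercepts: K1/α12 = 719/0.476 = 1510 > K2 = 801; K2/α21 = 801/0.411 = 1950 > K1 = 719.
Since both inequalities hold, each species can invade when rare, so the interior equilibrium is stable.

stable coexistence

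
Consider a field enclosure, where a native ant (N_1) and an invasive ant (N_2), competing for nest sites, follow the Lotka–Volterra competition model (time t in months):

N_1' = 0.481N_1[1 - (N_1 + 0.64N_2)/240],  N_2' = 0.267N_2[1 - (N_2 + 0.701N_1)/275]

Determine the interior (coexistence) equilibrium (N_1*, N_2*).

Setting both brackets to zero gives the nullclines N_1 + 0.64N_2 = 240 and 0.701N_1 + N_2 = 275.
Substituting N_2 = 275 - 0.701N_1 into the first: N_1(1 - 0.64·0.701) = 240 - 0.64·275.
So N_1* = 64/0.551 = 116, and then N_2* = 275 - 0.701·116 = 194.

N_1* ≈ 116, N_2* ≈ 194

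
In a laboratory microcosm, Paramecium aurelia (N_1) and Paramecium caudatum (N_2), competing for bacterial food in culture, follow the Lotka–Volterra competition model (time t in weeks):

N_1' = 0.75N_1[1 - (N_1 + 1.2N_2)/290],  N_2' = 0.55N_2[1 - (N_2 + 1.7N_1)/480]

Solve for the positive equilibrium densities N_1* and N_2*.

N_1* ≈ 275, N_2* ≈ 12.5

Setting both brackets to zero gives the nullclines N_1 + 1.2N_2 = 290 and 1.7N_1 + N_2 = 480.
Substituting N_2 = 480 - 1.7N_1 into the first: N_1(1 - 1.2·1.7) = 290 - 1.2·480.
So N_1* = -286/-1.04 = 275, and then N_2* = 480 - 1.7·275 = 12.5.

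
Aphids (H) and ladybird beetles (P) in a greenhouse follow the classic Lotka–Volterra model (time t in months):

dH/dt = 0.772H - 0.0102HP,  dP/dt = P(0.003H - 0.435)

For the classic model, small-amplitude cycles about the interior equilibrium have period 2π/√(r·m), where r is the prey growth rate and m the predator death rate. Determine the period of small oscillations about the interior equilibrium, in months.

Here r = 0.772 and m = 0.435, so r·m = 0.336.
ω = √0.336 = 0.579 per month, hence T = 2π/ω ≈ 10.8 months.

T ≈ 10.8 months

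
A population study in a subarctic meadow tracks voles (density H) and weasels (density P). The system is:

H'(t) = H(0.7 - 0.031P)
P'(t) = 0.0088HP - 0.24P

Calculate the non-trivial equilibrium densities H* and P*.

H* ≈ 27.3, P* ≈ 22.6

Set dP/dt = 0 with P > 0: 0.0088H - 0.24 = 0, so H* = 0.24/0.0088 = 27.3.
Set dH/dt = 0 with H > 0: 0.7 - 0.031P = 0, so P* = 0.7/0.031 = 22.6.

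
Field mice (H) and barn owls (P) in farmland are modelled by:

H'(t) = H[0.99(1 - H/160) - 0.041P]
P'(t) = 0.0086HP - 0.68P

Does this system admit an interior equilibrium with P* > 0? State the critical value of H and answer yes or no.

Threshold H = 79.1; K > 79.1, so yes, the predator persists.

The predator equation gives dP/dt > 0 only when H > 0.68/0.0086 = 79.1.
Without the predator, H → K = 160. Since 160 > 79.1, the predator can invade and persist.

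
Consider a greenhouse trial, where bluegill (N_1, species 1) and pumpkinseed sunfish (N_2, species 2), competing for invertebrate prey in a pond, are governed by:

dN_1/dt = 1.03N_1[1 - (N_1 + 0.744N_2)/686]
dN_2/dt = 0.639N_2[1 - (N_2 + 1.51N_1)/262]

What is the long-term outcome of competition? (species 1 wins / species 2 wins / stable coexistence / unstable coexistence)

species 1 excludes species 2

Compare the nullcline intercepts: K1/α12 = 686/0.744 = 922 > K2 = 262; K2/α21 = 262/1.51 = 174 < K1 = 686.
Since the inequalities point opposite ways, species 1 can invade but species 2 cannot.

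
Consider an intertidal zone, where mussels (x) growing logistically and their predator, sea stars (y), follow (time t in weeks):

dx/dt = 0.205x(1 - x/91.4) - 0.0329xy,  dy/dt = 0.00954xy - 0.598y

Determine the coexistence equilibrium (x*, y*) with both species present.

From dy/dt = 0 with y > 0: 0.00954x* = 0.598, so x* = 62.7.
Substitute into dx/dt = 0: 0.205(1 - 62.7/91.4) = 0.0329y*.
The bracket is 0.314, giving y* = 0.0644/0.0329 = 1.96.

x* ≈ 62.7, y* ≈ 1.96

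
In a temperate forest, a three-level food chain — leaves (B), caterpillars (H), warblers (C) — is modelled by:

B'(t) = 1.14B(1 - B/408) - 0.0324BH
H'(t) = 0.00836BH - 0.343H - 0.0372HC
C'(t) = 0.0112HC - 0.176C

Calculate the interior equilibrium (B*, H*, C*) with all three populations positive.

B* ≈ 226, H* ≈ 15.7, C* ≈ 41.5

From dC/dt = 0: 0.0112H* = 0.176, so H* = 15.7.
From dB/dt = 0: 1.14(1 - B*/408) = 0.0324·15.7, giving B* = 408·(1 - 0.447) = 226.
From dH/dt = 0: 0.00836·226 - 0.343 = 0.0372C*, so C* = 1.54/0.0372 = 41.5.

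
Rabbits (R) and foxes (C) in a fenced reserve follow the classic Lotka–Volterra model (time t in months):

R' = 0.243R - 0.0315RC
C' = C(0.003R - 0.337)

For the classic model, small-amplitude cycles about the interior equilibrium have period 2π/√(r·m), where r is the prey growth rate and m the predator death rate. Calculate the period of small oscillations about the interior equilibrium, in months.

Here r = 0.243 and m = 0.337, so r·m = 0.0819.
ω = √0.0819 = 0.286 per month, hence T = 2π/ω ≈ 22 months.

T ≈ 22 months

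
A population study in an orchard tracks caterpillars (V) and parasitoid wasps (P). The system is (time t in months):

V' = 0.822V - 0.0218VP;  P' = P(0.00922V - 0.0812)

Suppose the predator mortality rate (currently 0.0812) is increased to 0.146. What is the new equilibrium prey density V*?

V* ≈ 15.8

At the interior fixed point, setting dP/dt = 0 with P > 0 fixes V* = (predator death rate)/(VP coefficient) — independent of the other coefficients.
With the change, V* = 0.146/0.00922 = 15.8; it rises from 8.81.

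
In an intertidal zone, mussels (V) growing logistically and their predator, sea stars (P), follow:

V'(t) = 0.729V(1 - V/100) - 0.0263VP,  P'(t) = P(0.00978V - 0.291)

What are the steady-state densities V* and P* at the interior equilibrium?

From dP/dt = 0 with P > 0: 0.00978V* = 0.291, so V* = 29.8.
Substitute into dV/dt = 0: 0.729(1 - 29.8/100) = 0.0263P*.
The bracket is 0.702, giving P* = 0.512/0.0263 = 19.5.

V* ≈ 29.8, P* ≈ 19.5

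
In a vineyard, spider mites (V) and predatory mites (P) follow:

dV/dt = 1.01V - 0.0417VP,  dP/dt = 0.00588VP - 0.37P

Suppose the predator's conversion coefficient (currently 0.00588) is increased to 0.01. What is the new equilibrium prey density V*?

At the interior fixed point, setting dP/dt = 0 with P > 0 fixes V* = (predator death rate)/(VP coefficient) — independent of the other coefficients.
With the change, V* = 0.37/0.01 = 37; it falls from 62.9.

V* ≈ 37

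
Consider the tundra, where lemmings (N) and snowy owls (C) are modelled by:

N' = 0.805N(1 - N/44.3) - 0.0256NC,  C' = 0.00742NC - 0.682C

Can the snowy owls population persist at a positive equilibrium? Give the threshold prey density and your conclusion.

Threshold N = 91.9; K < 91.9, so no, the predator goes extinct.

The predator equation gives dC/dt > 0 only when N > 0.682/0.00742 = 91.9.
Without the predator, N → K = 44.3. Since 44.3 < 91.9, the predator cannot invade.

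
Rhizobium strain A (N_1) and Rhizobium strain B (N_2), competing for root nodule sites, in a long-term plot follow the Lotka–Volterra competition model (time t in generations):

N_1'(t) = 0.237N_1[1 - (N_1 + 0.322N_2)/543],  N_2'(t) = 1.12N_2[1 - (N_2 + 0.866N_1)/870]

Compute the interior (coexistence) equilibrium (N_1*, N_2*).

N_1* ≈ 365, N_2* ≈ 554

Setting both brackets to zero gives the nullclines N_1 + 0.322N_2 = 543 and 0.866N_1 + N_2 = 870.
Substituting N_2 = 870 - 0.866N_1 into the first: N_1(1 - 0.322·0.866) = 543 - 0.322·870.
So N_1* = 263/0.721 = 365, and then N_2* = 870 - 0.866·365 = 554.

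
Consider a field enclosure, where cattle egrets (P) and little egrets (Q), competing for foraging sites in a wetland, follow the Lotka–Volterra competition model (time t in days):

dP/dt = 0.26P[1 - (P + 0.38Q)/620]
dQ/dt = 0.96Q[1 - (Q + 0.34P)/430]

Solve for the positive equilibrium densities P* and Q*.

P* ≈ 524, Q* ≈ 252

Setting both brackets to zero gives the nullclines P + 0.38Q = 620 and 0.34P + Q = 430.
Substituting Q = 430 - 0.34P into the first: P(1 - 0.38·0.34) = 620 - 0.38·430.
So P* = 457/0.871 = 524, and then Q* = 430 - 0.34·524 = 252.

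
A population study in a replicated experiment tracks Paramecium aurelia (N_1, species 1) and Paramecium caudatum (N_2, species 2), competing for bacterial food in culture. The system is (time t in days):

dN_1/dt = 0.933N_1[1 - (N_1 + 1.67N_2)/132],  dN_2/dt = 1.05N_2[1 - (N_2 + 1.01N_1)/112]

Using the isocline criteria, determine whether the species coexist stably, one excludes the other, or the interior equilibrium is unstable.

Compare the nullcline intercepts: K1/α12 = 132/1.67 = 79 < K2 = 112; K2/α21 = 112/1.01 = 111 < K1 = 132.
Since both are reversed, neither can invade when rare; the interior point is a saddle.

unstable coexistence (outcome depends on initial conditions)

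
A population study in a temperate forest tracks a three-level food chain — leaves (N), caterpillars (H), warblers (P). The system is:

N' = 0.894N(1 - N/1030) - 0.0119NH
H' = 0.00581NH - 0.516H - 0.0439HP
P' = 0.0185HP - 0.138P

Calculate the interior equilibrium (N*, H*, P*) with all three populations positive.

From dP/dt = 0: 0.0185H* = 0.138, so H* = 7.46.
From dN/dt = 0: 0.894(1 - N*/1030) = 0.0119·7.46, giving N* = 1030·(1 - 0.0993) = 928.
From dH/dt = 0: 0.00581·928 - 0.516 = 0.0439P*, so P* = 4.87/0.0439 = 111.

N* ≈ 928, H* ≈ 7.46, P* ≈ 111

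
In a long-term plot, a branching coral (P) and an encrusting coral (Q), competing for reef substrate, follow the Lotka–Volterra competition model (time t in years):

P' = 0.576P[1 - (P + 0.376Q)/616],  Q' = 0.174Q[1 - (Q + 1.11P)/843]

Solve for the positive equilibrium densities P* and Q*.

Setting both brackets to zero gives the nullclines P + 0.376Q = 616 and 1.11P + Q = 843.
Substituting Q = 843 - 1.11P into the first: P(1 - 0.376·1.11) = 616 - 0.376·843.
So P* = 299/0.583 = 513, and then Q* = 843 - 1.11·513 = 273.

P* ≈ 513, Q* ≈ 273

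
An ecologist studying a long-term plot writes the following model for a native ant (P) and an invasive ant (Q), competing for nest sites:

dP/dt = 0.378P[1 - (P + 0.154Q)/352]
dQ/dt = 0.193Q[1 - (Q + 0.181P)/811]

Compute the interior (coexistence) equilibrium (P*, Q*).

Setting both brackets to zero gives the nullclines P + 0.154Q = 352 and 0.181P + Q = 811.
Substituting Q = 811 - 0.181P into the first: P(1 - 0.154·0.181) = 352 - 0.154·811.
So P* = 227/0.972 = 234, and then Q* = 811 - 0.181·234 = 769.

P* ≈ 234, Q* ≈ 769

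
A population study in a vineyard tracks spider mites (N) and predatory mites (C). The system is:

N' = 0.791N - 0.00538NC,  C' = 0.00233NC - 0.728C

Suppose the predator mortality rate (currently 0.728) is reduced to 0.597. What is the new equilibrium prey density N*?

At the interior fixed point, setting dC/dt = 0 with C > 0 fixes N* = (predator death rate)/(NC coefficient) — independent of the other coefficients.
With the change, N* = 0.597/0.00233 = 256; it falls from 312.

N* ≈ 256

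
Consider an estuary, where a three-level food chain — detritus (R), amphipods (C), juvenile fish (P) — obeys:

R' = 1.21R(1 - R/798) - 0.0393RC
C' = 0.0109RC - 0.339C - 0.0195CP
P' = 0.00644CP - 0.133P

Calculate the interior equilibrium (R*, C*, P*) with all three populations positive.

R* ≈ 263, C* ≈ 20.7, P* ≈ 129

From dP/dt = 0: 0.00644C* = 0.133, so C* = 20.7.
From dR/dt = 0: 1.21(1 - R*/798) = 0.0393·20.7, giving R* = 798·(1 - 0.671) = 263.
From dC/dt = 0: 0.0109·263 - 0.339 = 0.0195P*, so P* = 2.52/0.0195 = 129.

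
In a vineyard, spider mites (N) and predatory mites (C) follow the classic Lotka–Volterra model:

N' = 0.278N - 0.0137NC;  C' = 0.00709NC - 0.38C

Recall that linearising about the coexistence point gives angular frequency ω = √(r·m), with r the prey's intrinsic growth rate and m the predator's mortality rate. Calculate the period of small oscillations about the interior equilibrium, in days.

Here r = 0.278 and m = 0.38, so r·m = 0.106.
ω = √0.106 = 0.325 per day, hence T = 2π/ω ≈ 19.3 days.

T ≈ 19.3 days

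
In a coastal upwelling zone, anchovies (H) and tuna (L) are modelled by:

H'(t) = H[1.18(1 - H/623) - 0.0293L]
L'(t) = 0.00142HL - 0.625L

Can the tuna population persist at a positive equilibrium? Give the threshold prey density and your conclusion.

The predator equation gives dL/dt > 0 only when H > 0.625/0.00142 = 440.
Without the predator, H → K = 623. Since 623 > 440, the predator can invade and persist.

Threshold H = 440; K > 440, so yes, the predator persists.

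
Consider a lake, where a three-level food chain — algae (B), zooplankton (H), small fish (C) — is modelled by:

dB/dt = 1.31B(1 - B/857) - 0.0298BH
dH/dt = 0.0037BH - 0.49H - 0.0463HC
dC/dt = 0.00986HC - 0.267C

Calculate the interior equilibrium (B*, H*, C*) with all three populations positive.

From dC/dt = 0: 0.00986H* = 0.267, so H* = 27.1.
From dB/dt = 0: 1.31(1 - B*/857) = 0.0298·27.1, giving B* = 857·(1 - 0.616) = 329.
From dH/dt = 0: 0.0037·329 - 0.49 = 0.0463C*, so C* = 0.728/0.0463 = 15.7.

B* ≈ 329, H* ≈ 27.1, C* ≈ 15.7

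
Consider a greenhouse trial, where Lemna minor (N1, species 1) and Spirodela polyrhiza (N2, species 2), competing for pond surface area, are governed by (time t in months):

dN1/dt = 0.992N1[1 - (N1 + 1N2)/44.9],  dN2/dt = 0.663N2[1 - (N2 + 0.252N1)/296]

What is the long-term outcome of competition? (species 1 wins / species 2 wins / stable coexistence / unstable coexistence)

Compare the nullcline intercepts: K1/α12 = 44.9/1 = 44.9 < K2 = 296; K2/α21 = 296/0.252 = 1170 > K1 = 44.9.
Since the inequalities point opposite ways, species 2 can invade but species 1 cannot.

species 2 excludes species 1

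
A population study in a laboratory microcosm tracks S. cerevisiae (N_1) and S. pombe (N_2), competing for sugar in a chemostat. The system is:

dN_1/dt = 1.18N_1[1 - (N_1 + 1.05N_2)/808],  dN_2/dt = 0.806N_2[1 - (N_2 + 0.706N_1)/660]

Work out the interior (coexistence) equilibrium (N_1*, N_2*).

Setting both brackets to zero gives the nullclines N_1 + 1.05N_2 = 808 and 0.706N_1 + N_2 = 660.
Substituting N_2 = 660 - 0.706N_1 into the first: N_1(1 - 1.05·0.706) = 808 - 1.05·660.
So N_1* = 115/0.259 = 445, and then N_2* = 660 - 0.706·445 = 346.

N_1* ≈ 445, N_2* ≈ 346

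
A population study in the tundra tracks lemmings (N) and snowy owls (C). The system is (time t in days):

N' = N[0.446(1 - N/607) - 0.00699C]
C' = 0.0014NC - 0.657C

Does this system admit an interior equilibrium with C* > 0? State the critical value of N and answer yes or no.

The predator equation gives dC/dt > 0 only when N > 0.657/0.0014 = 469.
Without the predator, N → K = 607. Since 607 > 469, the predator can invade and persist.

Threshold N = 469; K > 469, so yes, the predator persists.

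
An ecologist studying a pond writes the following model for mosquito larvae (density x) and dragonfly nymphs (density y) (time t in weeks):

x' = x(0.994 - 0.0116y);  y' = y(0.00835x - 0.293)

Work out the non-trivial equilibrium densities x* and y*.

x* ≈ 35.1, y* ≈ 85.7

Set dy/dt = 0 with y > 0: 0.00835x - 0.293 = 0, so x* = 0.293/0.00835 = 35.1.
Set dx/dt = 0 with x > 0: 0.994 - 0.0116y = 0, so y* = 0.994/0.0116 = 85.7.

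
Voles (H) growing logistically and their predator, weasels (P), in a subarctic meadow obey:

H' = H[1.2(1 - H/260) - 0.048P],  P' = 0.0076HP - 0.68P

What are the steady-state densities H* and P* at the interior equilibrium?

H* ≈ 89.5, P* ≈ 16.4

From dP/dt = 0 with P > 0: 0.0076H* = 0.68, so H* = 89.5.
Substitute into dH/dt = 0: 1.2(1 - 89.5/260) = 0.048P*.
The bracket is 0.656, giving P* = 0.787/0.048 = 16.4.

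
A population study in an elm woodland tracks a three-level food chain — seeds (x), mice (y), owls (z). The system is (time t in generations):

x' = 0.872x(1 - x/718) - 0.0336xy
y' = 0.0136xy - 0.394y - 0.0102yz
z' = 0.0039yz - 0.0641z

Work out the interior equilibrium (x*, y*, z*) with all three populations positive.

x* ≈ 263, y* ≈ 16.4, z* ≈ 312

From dz/dt = 0: 0.0039y* = 0.0641, so y* = 16.4.
From dx/dt = 0: 0.872(1 - x*/718) = 0.0336·16.4, giving x* = 718·(1 - 0.633) = 263.
From dy/dt = 0: 0.0136·263 - 0.394 = 0.0102z*, so z* = 3.19/0.0102 = 312.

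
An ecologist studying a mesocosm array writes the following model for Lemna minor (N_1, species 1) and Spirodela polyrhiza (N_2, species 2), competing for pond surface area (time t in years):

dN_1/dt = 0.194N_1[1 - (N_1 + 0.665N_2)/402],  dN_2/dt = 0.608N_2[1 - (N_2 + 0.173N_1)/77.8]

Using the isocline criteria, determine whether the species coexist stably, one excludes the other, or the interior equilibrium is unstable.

Compare the nullcline intercepts: K1/α12 = 402/0.665 = 605 > K2 = 77.8; K2/α21 = 77.8/0.173 = 450 > K1 = 402.
Since both inequalities hold, each species can invade when rare, so the interior equilibrium is stable.

stable coexistence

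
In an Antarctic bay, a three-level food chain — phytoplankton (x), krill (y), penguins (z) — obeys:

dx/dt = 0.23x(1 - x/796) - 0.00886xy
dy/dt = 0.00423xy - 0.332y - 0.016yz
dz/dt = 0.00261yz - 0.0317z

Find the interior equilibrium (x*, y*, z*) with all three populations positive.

x* ≈ 424, y* ≈ 12.1, z* ≈ 91.2

From dz/dt = 0: 0.00261y* = 0.0317, so y* = 12.1.
From dx/dt = 0: 0.23(1 - x*/796) = 0.00886·12.1, giving x* = 796·(1 - 0.468) = 424.
From dy/dt = 0: 0.00423·424 - 0.332 = 0.016z*, so z* = 1.46/0.016 = 91.2.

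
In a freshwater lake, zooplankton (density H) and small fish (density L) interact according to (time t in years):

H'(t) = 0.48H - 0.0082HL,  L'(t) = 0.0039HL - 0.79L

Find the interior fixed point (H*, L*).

H* ≈ 203, L* ≈ 58.5

Set dL/dt = 0 with L > 0: 0.0039H - 0.79 = 0, so H* = 0.79/0.0039 = 203.
Set dH/dt = 0 with H > 0: 0.48 - 0.0082L = 0, so L* = 0.48/0.0082 = 58.5.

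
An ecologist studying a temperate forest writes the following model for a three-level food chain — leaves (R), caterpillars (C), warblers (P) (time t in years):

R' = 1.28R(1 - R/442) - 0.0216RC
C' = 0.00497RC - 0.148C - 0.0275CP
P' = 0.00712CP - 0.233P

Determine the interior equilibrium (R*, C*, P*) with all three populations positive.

R* ≈ 198, C* ≈ 32.7, P* ≈ 30.4

From dP/dt = 0: 0.00712C* = 0.233, so C* = 32.7.
From dR/dt = 0: 1.28(1 - R*/442) = 0.0216·32.7, giving R* = 442·(1 - 0.552) = 198.
From dC/dt = 0: 0.00497·198 - 0.148 = 0.0275P*, so P* = 0.836/0.0275 = 30.4.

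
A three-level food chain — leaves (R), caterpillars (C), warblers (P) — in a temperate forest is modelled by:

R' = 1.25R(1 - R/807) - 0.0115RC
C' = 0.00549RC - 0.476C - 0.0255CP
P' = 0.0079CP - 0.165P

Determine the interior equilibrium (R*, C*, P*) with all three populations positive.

From dP/dt = 0: 0.0079C* = 0.165, so C* = 20.9.
From dR/dt = 0: 1.25(1 - R*/807) = 0.0115·20.9, giving R* = 807·(1 - 0.192) = 652.
From dC/dt = 0: 0.00549·652 - 0.476 = 0.0255P*, so P* = 3.1/0.0255 = 122.

R* ≈ 652, C* ≈ 20.9, P* ≈ 122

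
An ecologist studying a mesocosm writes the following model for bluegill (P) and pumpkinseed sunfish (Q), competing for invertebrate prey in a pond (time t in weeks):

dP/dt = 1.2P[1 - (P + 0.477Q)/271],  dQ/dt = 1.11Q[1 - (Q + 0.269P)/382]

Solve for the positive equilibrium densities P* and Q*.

P* ≈ 102, Q* ≈ 355

Setting both brackets to zero gives the nullclines P + 0.477Q = 271 and 0.269P + Q = 382.
Substituting Q = 382 - 0.269P into the first: P(1 - 0.477·0.269) = 271 - 0.477·382.
So P* = 88.8/0.872 = 102, and then Q* = 382 - 0.269·102 = 355.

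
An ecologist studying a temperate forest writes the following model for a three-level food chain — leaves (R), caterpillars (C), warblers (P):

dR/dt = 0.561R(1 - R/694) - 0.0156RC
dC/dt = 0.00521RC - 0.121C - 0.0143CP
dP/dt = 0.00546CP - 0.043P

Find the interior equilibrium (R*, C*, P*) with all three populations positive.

From dP/dt = 0: 0.00546C* = 0.043, so C* = 7.88.
From dR/dt = 0: 0.561(1 - R*/694) = 0.0156·7.88, giving R* = 694·(1 - 0.219) = 542.
From dC/dt = 0: 0.00521·542 - 0.121 = 0.0143P*, so P* = 2.7/0.0143 = 189.

R* ≈ 542, C* ≈ 7.88, P* ≈ 189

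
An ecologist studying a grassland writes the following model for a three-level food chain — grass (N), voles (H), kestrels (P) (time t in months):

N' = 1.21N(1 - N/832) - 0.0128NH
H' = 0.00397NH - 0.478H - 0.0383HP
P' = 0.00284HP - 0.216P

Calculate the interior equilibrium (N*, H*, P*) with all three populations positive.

N* ≈ 163, H* ≈ 76.1, P* ≈ 4.37

From dP/dt = 0: 0.00284H* = 0.216, so H* = 76.1.
From dN/dt = 0: 1.21(1 - N*/832) = 0.0128·76.1, giving N* = 832·(1 - 0.805) = 163.
From dH/dt = 0: 0.00397·163 - 0.478 = 0.0383P*, so P* = 0.168/0.0383 = 4.37.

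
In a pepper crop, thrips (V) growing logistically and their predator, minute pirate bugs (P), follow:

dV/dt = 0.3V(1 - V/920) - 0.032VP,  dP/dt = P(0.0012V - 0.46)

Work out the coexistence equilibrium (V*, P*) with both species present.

V* ≈ 383, P* ≈ 5.47

From dP/dt = 0 with P > 0: 0.0012V* = 0.46, so V* = 383.
Substitute into dV/dt = 0: 0.3(1 - 383/920) = 0.032P*.
The bracket is 0.583, giving P* = 0.175/0.032 = 5.47.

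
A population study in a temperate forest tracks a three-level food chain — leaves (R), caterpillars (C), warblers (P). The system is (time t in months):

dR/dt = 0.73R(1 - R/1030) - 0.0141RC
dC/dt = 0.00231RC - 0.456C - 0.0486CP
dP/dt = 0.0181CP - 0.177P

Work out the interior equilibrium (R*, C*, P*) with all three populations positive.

From dP/dt = 0: 0.0181C* = 0.177, so C* = 9.78.
From dR/dt = 0: 0.73(1 - R*/1030) = 0.0141·9.78, giving R* = 1030·(1 - 0.189) = 835.
From dC/dt = 0: 0.00231·835 - 0.456 = 0.0486P*, so P* = 1.47/0.0486 = 30.3.

R* ≈ 835, C* ≈ 9.78, P* ≈ 30.3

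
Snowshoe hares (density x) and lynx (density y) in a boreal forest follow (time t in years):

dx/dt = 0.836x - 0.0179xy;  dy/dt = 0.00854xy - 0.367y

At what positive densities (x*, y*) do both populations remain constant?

Set dy/dt = 0 with y > 0: 0.00854x - 0.367 = 0, so x* = 0.367/0.00854 = 43.
Set dx/dt = 0 with x > 0: 0.836 - 0.0179y = 0, so y* = 0.836/0.0179 = 46.7.

x* ≈ 43, y* ≈ 46.7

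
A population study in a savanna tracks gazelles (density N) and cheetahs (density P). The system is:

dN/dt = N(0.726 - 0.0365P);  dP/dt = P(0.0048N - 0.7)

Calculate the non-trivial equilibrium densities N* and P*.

Set dP/dt = 0 with P > 0: 0.0048N - 0.7 = 0, so N* = 0.7/0.0048 = 146.
Set dN/dt = 0 with N > 0: 0.726 - 0.0365P = 0, so P* = 0.726/0.0365 = 19.9.

N* ≈ 146, P* ≈ 19.9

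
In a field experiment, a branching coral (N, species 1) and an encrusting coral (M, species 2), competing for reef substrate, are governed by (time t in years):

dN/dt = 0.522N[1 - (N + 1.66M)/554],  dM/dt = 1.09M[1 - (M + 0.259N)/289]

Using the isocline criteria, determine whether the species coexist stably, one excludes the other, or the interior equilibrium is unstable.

Compare the nullcline intercepts: K1/α12 = 554/1.66 = 334 > K2 = 289; K2/α21 = 289/0.259 = 1120 > K1 = 554.
Since both inequalities hold, each species can invade when rare, so the interior equilibrium is stable.

stable coexistence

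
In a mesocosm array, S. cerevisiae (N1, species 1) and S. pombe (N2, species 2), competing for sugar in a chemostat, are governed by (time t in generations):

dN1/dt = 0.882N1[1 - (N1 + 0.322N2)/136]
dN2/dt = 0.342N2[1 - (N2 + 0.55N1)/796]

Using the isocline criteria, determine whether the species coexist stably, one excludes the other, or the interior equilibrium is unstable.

Compare the nullcline intercepts: K1/α12 = 136/0.322 = 422 < K2 = 796; K2/α21 = 796/0.55 = 1450 > K1 = 136.
Since the inequalities point opposite ways, species 2 can invade but species 1 cannot.

species 2 excludes species 1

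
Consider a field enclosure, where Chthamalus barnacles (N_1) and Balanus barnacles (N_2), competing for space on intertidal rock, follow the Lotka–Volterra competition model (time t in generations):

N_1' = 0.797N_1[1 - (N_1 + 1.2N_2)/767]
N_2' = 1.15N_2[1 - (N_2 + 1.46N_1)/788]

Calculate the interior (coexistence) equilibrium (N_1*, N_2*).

N_1* ≈ 237, N_2* ≈ 441

Setting both brackets to zero gives the nullclines N_1 + 1.2N_2 = 767 and 1.46N_1 + N_2 = 788.
Substituting N_2 = 788 - 1.46N_1 into the first: N_1(1 - 1.2·1.46) = 767 - 1.2·788.
So N_1* = -179/-0.752 = 237, and then N_2* = 788 - 1.46·237 = 441.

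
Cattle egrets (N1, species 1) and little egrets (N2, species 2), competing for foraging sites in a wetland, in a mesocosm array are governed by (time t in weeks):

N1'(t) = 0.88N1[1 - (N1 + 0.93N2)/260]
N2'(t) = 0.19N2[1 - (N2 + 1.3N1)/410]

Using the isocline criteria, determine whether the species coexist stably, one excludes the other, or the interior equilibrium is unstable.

species 2 excludes species 1

Compare the nullcline intercepts: K1/α12 = 260/0.93 = 280 < K2 = 410; K2/α21 = 410/1.3 = 315 > K1 = 260.
Since the inequalities point opposite ways, species 2 can invade but species 1 cannot.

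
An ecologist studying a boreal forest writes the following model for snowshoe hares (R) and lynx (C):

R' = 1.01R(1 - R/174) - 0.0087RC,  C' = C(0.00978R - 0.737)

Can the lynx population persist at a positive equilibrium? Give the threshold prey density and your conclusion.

The predator equation gives dC/dt > 0 only when R > 0.737/0.00978 = 75.4.
Without the predator, R → K = 174. Since 174 > 75.4, the predator can invade and persist.

Threshold R = 75.4; K > 75.4, so yes, the predator persists.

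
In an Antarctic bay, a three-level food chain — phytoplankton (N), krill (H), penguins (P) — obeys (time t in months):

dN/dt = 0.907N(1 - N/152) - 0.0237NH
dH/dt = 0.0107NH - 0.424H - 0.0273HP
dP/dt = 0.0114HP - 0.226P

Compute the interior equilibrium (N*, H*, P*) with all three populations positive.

From dP/dt = 0: 0.0114H* = 0.226, so H* = 19.8.
From dN/dt = 0: 0.907(1 - N*/152) = 0.0237·19.8, giving N* = 152·(1 - 0.518) = 73.3.
From dH/dt = 0: 0.0107·73.3 - 0.424 = 0.0273P*, so P* = 0.36/0.0273 = 13.2.

N* ≈ 73.3, H* ≈ 19.8, P* ≈ 13.2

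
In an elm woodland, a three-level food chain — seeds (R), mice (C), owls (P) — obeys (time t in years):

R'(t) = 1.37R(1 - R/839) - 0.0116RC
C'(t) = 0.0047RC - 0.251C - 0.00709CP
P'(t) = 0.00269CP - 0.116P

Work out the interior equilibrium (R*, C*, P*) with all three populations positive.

From dP/dt = 0: 0.00269C* = 0.116, so C* = 43.1.
From dR/dt = 0: 1.37(1 - R*/839) = 0.0116·43.1, giving R* = 839·(1 - 0.365) = 533.
From dC/dt = 0: 0.0047·533 - 0.251 = 0.00709P*, so P* = 2.25/0.00709 = 318.

R* ≈ 533, C* ≈ 43.1, P* ≈ 318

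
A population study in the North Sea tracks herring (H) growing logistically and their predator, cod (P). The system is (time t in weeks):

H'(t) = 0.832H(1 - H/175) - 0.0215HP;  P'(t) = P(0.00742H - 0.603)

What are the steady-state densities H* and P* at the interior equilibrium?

From dP/dt = 0 with P > 0: 0.00742H* = 0.603, so H* = 81.3.
Substitute into dH/dt = 0: 0.832(1 - 81.3/175) = 0.0215P*.
The bracket is 0.536, giving P* = 0.446/0.0215 = 20.7.

H* ≈ 81.3, P* ≈ 20.7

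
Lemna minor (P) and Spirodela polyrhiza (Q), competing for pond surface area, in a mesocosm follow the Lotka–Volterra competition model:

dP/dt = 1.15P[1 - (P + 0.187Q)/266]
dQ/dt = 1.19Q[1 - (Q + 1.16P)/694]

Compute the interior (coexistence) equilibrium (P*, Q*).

Setting both brackets to zero gives the nullclines P + 0.187Q = 266 and 1.16P + Q = 694.
Substituting Q = 694 - 1.16P into the first: P(1 - 0.187·1.16) = 266 - 0.187·694.
So P* = 136/0.783 = 174, and then Q* = 694 - 1.16·174 = 492.

P* ≈ 174, Q* ≈ 492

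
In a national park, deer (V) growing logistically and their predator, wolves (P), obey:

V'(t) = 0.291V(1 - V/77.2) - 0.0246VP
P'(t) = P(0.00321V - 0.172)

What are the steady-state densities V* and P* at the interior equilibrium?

From dP/dt = 0 with P > 0: 0.00321V* = 0.172, so V* = 53.6.
Substitute into dV/dt = 0: 0.291(1 - 53.6/77.2) = 0.0246P*.
The bracket is 0.306, giving P* = 0.089/0.0246 = 3.62.

V* ≈ 53.6, P* ≈ 3.62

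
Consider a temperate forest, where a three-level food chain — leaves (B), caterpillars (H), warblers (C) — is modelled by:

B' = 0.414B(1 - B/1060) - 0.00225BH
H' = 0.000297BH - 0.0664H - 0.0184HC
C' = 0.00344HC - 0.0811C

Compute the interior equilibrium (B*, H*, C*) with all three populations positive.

B* ≈ 924, H* ≈ 23.6, C* ≈ 11.3

From dC/dt = 0: 0.00344H* = 0.0811, so H* = 23.6.
From dB/dt = 0: 0.414(1 - B*/1060) = 0.00225·23.6, giving B* = 1060·(1 - 0.128) = 924.
From dH/dt = 0: 0.000297·924 - 0.0664 = 0.0184C*, so C* = 0.208/0.0184 = 11.3.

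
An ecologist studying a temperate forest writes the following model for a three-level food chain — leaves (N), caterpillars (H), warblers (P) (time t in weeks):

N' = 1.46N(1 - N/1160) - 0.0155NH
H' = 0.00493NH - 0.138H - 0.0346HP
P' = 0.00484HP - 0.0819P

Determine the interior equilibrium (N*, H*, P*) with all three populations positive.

From dP/dt = 0: 0.00484H* = 0.0819, so H* = 16.9.
From dN/dt = 0: 1.46(1 - N*/1160) = 0.0155·16.9, giving N* = 1160·(1 - 0.18) = 952.
From dH/dt = 0: 0.00493·952 - 0.138 = 0.0346P*, so P* = 4.55/0.0346 = 132.

N* ≈ 952, H* ≈ 16.9, P* ≈ 132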